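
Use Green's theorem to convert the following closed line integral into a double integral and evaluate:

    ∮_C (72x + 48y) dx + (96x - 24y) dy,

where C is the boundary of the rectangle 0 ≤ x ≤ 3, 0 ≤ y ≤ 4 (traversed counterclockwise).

Green's theorem converts the closed line integral into a double integral over the enclosed region D:

    ∮_C P dx + Q dy = ∬_D (∂Q/∂x - ∂P/∂y) dA.

Here P = 72x + 48y, Q = 96x - 24y, so

    ∂Q/∂x = 96,    ∂P/∂y = 48,
    ∂Q/∂x - ∂P/∂y = 48.

D is the region 0 ≤ x ≤ 3, 0 ≤ y ≤ 4. Evaluating the double integral:

    ∬_D (48) dA = ∫_0^{3} ∫_0^{4} (48) dy dx.

Inner (y from 0 to 4): 192.
Outer (x from 0 to 3): 576.

Therefore ∮_C P dx + Q dy = 576.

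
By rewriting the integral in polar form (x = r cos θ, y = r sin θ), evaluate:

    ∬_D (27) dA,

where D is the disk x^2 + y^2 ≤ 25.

The region D is 0 ≤ r ≤ 5, 0 ≤ θ ≤ 2π in polar coordinates, where x = r cos(θ), y = r sin(θ), and dA = r dr dθ.

Under the substitution, the integrand becomes 27, so

    ∬_D (27) dA = ∫_{0}^{2π} ∫_{0}^{5} (27) · r dr dθ.

Inner integral (in r): ∫_{0}^{5} (27) · r dr = 675/2.

Outer integral (in θ): ∫_{0}^{2π} (675/2) dθ = 675π.

Therefore ∬_D (27) dA = 675π.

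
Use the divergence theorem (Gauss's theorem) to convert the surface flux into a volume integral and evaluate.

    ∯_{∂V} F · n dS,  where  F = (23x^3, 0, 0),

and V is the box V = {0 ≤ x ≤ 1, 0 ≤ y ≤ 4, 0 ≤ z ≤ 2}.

By the divergence theorem,

    ∯_{∂V} F · n dS = ∭_V (∇ · F) dV.

Compute the divergence:
    ∇ · F = ∂F_x/∂x + ∂F_y/∂y + ∂F_z/∂z = 69x^2 + 0 + 0 = 69x^2.

V is a rectangular box, so dV = dx dy dz with 0 ≤ x ≤ 1, 0 ≤ y ≤ 4, 0 ≤ z ≤ 2.

Integrate (69x^2) over V as an iterated integral:

    ∭_V (∇·F) dV = ∫_0^{1} ∫_0^{4} ∫_0^{2} (69x^2) dz dy dx.

Inner (z from 0 to 2): 138x^2.
Middle (y from 0 to 4): 552x^2.
Outer (x from 0 to 1): 184.

Therefore ∯_{∂V} F · n dS = 184.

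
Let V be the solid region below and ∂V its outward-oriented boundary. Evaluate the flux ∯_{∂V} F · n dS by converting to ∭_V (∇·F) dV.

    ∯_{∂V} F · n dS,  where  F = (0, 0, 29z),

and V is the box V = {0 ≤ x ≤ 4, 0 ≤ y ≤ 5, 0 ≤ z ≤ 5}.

By the divergence theorem,

    ∯_{∂V} F · n dS = ∭_V (∇ · F) dV.

Compute the divergence:
    ∇ · F = ∂F_x/∂x + ∂F_y/∂y + ∂F_z/∂z = 0 + 0 + 29 = 29.

V is a rectangular box, so dV = dx dy dz with 0 ≤ x ≤ 4, 0 ≤ y ≤ 5, 0 ≤ z ≤ 5.

Integrate (29) over V as an iterated integral:

    ∭_V (∇·F) dV = ∫_0^{4} ∫_0^{5} ∫_0^{5} (29) dz dy dx.

Inner (z from 0 to 5): 145.
Middle (y from 0 to 5): 725.
Outer (x from 0 to 4): 2900.

Therefore ∯_{∂V} F · n dS = 2900.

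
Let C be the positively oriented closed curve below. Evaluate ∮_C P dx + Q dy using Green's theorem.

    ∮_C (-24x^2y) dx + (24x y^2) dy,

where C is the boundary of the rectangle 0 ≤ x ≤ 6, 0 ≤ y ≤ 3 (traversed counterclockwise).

Green's theorem converts the closed line integral into a double integral over the enclosed region D:

    ∮_C P dx + Q dy = ∬_D (∂Q/∂x - ∂P/∂y) dA.

Here P = -24x^2y, Q = 24x y^2, so

    ∂Q/∂x = 24y^2,    ∂P/∂y = -24x^2,
    ∂Q/∂x - ∂P/∂y = 24x^2 + 24y^2.

D is the region 0 ≤ x ≤ 6, 0 ≤ y ≤ 3. Evaluating the double integral:

    ∬_D (24x^2 + 24y^2) dA = ∫_0^{6} ∫_0^{3} (24x^2 + 24y^2) dy dx.

Inner (y from 0 to 3): 72x^2 + 216.
Outer (x from 0 to 6): 6480.

Therefore ∮_C P dx + Q dy = 6480.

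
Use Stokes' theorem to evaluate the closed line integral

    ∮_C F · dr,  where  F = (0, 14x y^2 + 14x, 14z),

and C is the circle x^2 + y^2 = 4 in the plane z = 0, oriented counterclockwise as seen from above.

Let S be the flat disk x^2 + y^2 ≤ 4 in the plane z = 0, with upward unit normal n̂ = ẑ. By Stokes' theorem,

    ∮_C F · dr = ∬_S (∇ × F) · n̂ dS = ∬_D (curl F)_z dA,

where D is the disk x^2 + y^2 ≤ 4.

Compute the curl of F = (0, 14x y^2 + 14x, 14z):
    (∇ × F)_x = ∂F_z/∂y - ∂F_y/∂z = 0,
    (∇ × F)_y = ∂F_x/∂z - ∂F_z/∂x = 0,
    (∇ × F)_z = ∂F_y/∂x - ∂F_x/∂y = 14y^2 + 14.

On z = 0, (curl F)_z = 14y^2 + 14.

Convert to polar (x = r cos θ, y = r sin θ, dA = r dr dθ); the integrand becomes 14r^2sin(θ)^2 + 14, so

    ∬_D (curl F)_z dA = ∫_0^{2π} ∫_0^{2} (14r^2sin(θ)^2 + 14) · r dr dθ.

Inner (r from 0 to 2): 56 - 28cos(2θ).
Outer (θ from 0 to 2π): 112π.

Therefore ∮_C F · dr = 112π.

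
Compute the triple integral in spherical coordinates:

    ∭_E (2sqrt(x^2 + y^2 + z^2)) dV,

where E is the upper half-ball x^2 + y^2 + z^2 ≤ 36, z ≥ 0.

In spherical coordinates, x = ρ sin(φ) cos(θ), y = ρ sin(φ) sin(θ), z = ρ cos(φ), and dV = ρ^2 sin(φ) dρ dφ dθ.

The integrand becomes 2ρ, so

    ∭_E (2sqrt(x^2 + y^2 + z^2)) dV = ∫_{0}^{2π} ∫_{0}^{π/2} ∫_{0}^{6} (2ρ) · ρ^2 sin(φ) dρ dφ dθ.

Inner (ρ): 648sin(φ).
Middle (φ): 648.
Outer (θ): 1296π.

Therefore the triple integral equals 1296π.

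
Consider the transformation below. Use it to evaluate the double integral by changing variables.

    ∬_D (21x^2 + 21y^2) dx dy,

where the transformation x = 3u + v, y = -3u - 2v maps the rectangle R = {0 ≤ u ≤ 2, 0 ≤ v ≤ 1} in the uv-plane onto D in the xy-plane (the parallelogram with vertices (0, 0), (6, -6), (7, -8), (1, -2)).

Compute the Jacobian determinant of (x, y) with respect to (u, v):

    ∂(x,y)/∂(u,v) = | 3  1 | = (3)(-2) - (1)(-3) = -3.
                   | -3  -2 |

Its absolute value is |J| = 3 (the area scaling factor).

Substituting x = 3u + v, y = -3u - 2v into the integrand,

    21x^2 + 21y^2 → 378u^2 + 378u v + 105v^2,

so the integral becomes

    ∬_R (378u^2 + 378u v + 105v^2) · |J| du dv = ∫_0^2 ∫_0^1 (1134u^2 + 1134u v + 315v^2) dv du.

Inner (v): 1134u^2 + 567u + 105.
Outer (u): 4368.

Therefore ∬_D (21x^2 + 21y^2) dx dy = 4368.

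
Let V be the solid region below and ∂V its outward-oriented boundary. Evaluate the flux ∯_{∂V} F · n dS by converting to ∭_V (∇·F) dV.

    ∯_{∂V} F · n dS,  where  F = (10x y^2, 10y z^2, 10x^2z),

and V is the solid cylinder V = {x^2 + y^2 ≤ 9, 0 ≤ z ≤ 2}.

By the divergence theorem,

    ∯_{∂V} F · n dS = ∭_V (∇ · F) dV.

Compute the divergence:
    ∇ · F = ∂F_x/∂x + ∂F_y/∂y + ∂F_z/∂z = 10y^2 + 10z^2 + 10x^2 = 10x^2 + 10y^2 + 10z^2.

In cylindrical coordinates, x = r cos(θ), y = r sin(θ), z = z, dV = r dr dθ dz, with 0 ≤ r ≤ 3, 0 ≤ θ ≤ 2π, 0 ≤ z ≤ 2.

The integrand, after substitution and multiplying by the volume element, becomes (10r^2 + 10z^2) · r, so

    ∭_V (∇·F) dV = ∫_0^{2π} ∫_0^{3} ∫_0^{2} (10r^2 + 10z^2) · r dz dr dθ.

Inner (z from 0 to 2): 20r (r^2 + 4/3).
Middle (r from 0 to 3): 525.
Outer (θ from 0 to 2π): 1050π.

Therefore ∯_{∂V} F · n dS = 1050π.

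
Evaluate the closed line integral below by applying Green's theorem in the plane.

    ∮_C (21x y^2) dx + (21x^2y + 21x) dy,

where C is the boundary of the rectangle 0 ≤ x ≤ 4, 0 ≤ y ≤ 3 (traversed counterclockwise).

Green's theorem converts the closed line integral into a double integral over the enclosed region D:

    ∮_C P dx + Q dy = ∬_D (∂Q/∂x - ∂P/∂y) dA.

Here P = 21x y^2, Q = 21x^2y + 21x, so

    ∂Q/∂x = 42x y + 21,    ∂P/∂y = 42x y,
    ∂Q/∂x - ∂P/∂y = 21.

D is the region 0 ≤ x ≤ 4, 0 ≤ y ≤ 3. Evaluating the double integral:

    ∬_D (21) dA = ∫_0^{4} ∫_0^{3} (21) dy dx.

Inner (y from 0 to 3): 63.
Outer (x from 0 to 4): 252.

Therefore ∮_C P dx + Q dy = 252.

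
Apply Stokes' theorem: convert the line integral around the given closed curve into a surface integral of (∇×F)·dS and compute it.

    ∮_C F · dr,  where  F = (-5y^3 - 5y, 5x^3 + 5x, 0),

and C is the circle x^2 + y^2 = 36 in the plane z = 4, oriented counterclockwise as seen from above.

Let S be the flat disk x^2 + y^2 ≤ 36 in the plane z = 4, with upward unit normal n̂ = ẑ. By Stokes' theorem,

    ∮_C F · dr = ∬_S (∇ × F) · n̂ dS = ∬_D (curl F)_z dA,

where D is the disk x^2 + y^2 ≤ 36.

Compute the curl of F = (-5y^3 - 5y, 5x^3 + 5x, 0):
    (∇ × F)_x = ∂F_z/∂y - ∂F_y/∂z = 0,
    (∇ × F)_y = ∂F_x/∂z - ∂F_z/∂x = 0,
    (∇ × F)_z = ∂F_y/∂x - ∂F_x/∂y = 15x^2 + 15y^2 + 10.

On z = 4, (curl F)_z = 15x^2 + 15y^2 + 10.

Convert to polar (x = r cos θ, y = r sin θ, dA = r dr dθ); the integrand becomes 15r^2 + 10, so

    ∬_D (curl F)_z dA = ∫_0^{2π} ∫_0^{6} (15r^2 + 10) · r dr dθ.

Inner (r from 0 to 6): 5040.
Outer (θ from 0 to 2π): 10080π.

Therefore ∮_C F · dr = 10080π.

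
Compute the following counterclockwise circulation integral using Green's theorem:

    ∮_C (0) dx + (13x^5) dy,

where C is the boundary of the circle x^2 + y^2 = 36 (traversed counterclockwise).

Green's theorem converts the closed line integral into a double integral over the enclosed region D:

    ∮_C P dx + Q dy = ∬_D (∂Q/∂x - ∂P/∂y) dA.

Here P = 0, Q = 13x^5, so

    ∂Q/∂x = 65x^4,    ∂P/∂y = 0,
    ∂Q/∂x - ∂P/∂y = 65x^4.

D is the region x^2 + y^2 ≤ 36. Evaluating the double integral:

In polar coordinates (x = r cos θ, y = r sin θ, dA = r dr dθ) the integrand becomes 65r^4cos(θ)^4, so

    ∬_D (65x^4) dA = ∫_0^{2π} ∫_0^{6} (65r^4cos(θ)^4) · r dr dθ.

Inner (r from 0 to 6): 505440cos(θ)^4.
Outer (θ from 0 to 2π): 379080π.

Therefore ∮_C P dx + Q dy = 379080π.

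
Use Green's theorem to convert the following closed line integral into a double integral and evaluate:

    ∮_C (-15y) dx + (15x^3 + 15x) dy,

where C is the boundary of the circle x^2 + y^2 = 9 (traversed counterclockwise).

Green's theorem converts the closed line integral into a double integral over the enclosed region D:

    ∮_C P dx + Q dy = ∬_D (∂Q/∂x - ∂P/∂y) dA.

Here P = -15y, Q = 15x^3 + 15x, so

    ∂Q/∂x = 45x^2 + 15,    ∂P/∂y = -15,
    ∂Q/∂x - ∂P/∂y = 45x^2 + 30.

D is the region x^2 + y^2 ≤ 9. Evaluating the double integral:

In polar coordinates (x = r cos θ, y = r sin θ, dA = r dr dθ) the integrand becomes 45r^2cos(θ)^2 + 30, so

    ∬_D (45x^2 + 30) dA = ∫_0^{2π} ∫_0^{3} (45r^2cos(θ)^2 + 30) · r dr dθ.

Inner (r from 0 to 3): 3645cos(θ)^2/4 + 135.
Outer (θ from 0 to 2π): 4725π/4.

Therefore ∮_C P dx + Q dy = 4725π/4.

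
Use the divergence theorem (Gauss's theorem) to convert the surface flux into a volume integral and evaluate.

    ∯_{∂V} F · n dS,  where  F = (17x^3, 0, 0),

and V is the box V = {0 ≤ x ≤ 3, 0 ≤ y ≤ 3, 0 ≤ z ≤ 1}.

By the divergence theorem,

    ∯_{∂V} F · n dS = ∭_V (∇ · F) dV.

Compute the divergence:
    ∇ · F = ∂F_x/∂x + ∂F_y/∂y + ∂F_z/∂z = 51x^2 + 0 + 0 = 51x^2.

V is a rectangular box, so dV = dx dy dz with 0 ≤ x ≤ 3, 0 ≤ y ≤ 3, 0 ≤ z ≤ 1.

Integrate (51x^2) over V as an iterated integral:

    ∭_V (∇·F) dV = ∫_0^{3} ∫_0^{3} ∫_0^{1} (51x^2) dz dy dx.

Inner (z from 0 to 1): 51x^2.
Middle (y from 0 to 3): 153x^2.
Outer (x from 0 to 3): 1377.

Therefore ∯_{∂V} F · n dS = 1377.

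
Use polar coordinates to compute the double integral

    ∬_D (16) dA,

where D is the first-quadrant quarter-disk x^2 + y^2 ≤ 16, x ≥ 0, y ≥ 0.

The region D is 0 ≤ r ≤ 4, 0 ≤ θ ≤ π/2 in polar coordinates, where x = r cos(θ), y = r sin(θ), and dA = r dr dθ.

Under the substitution, the integrand becomes 16, so

    ∬_D (16) dA = ∫_{0}^{π/2} ∫_{0}^{4} (16) · r dr dθ.

Inner integral (in r): ∫_{0}^{4} (16) · r dr = 128.

Outer integral (in θ): ∫_{0}^{π/2} (128) dθ = 64π.

Therefore ∬_D (16) dA = 64π.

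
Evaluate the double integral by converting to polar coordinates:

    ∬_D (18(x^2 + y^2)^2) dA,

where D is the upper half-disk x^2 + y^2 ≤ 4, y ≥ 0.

The region D is 0 ≤ r ≤ 2, 0 ≤ θ ≤ π in polar coordinates, where x = r cos(θ), y = r sin(θ), and dA = r dr dθ.

Under the substitution, the integrand becomes 18r^4, so

    ∬_D (18(x^2 + y^2)^2) dA = ∫_{0}^{π} ∫_{0}^{2} (18r^4) · r dr dθ.

Inner integral (in r): ∫_{0}^{2} (18r^4) · r dr = 192.

Outer integral (in θ): ∫_{0}^{π} (192) dθ = 192π.

Therefore ∬_D (18(x^2 + y^2)^2) dA = 192π.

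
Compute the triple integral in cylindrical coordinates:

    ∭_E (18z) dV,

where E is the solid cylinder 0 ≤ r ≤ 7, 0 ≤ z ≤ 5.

In cylindrical coordinates, x = r cos(θ), y = r sin(θ), z = z, and dV = r dr dθ dz.

The integrand becomes 18z, so

    ∭_E (18z) dV = ∫_{0}^{2π} ∫_{0}^{7} ∫_{0}^{5} (18z) · r dz dr dθ.

Inner (z): 225r.
Middle (r from 0 to 7): 11025/2.
Outer (θ): 11025π.

Therefore the triple integral equals 11025π.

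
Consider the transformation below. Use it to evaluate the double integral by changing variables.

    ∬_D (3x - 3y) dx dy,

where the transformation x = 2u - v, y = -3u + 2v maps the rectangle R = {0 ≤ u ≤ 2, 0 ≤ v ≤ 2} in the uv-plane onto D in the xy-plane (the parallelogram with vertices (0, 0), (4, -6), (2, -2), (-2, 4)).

Compute the Jacobian determinant of (x, y) with respect to (u, v):

    ∂(x,y)/∂(u,v) = | 2  -1 | = (2)(2) - (-1)(-3) = 1.
                   | -3  2 |

Its absolute value is |J| = 1 (the area scaling factor).

Substituting x = 2u - v, y = -3u + 2v into the integrand,

    3x - 3y → 15u - 9v,

so the integral becomes

    ∬_R (15u - 9v) · |J| du dv = ∫_0^2 ∫_0^2 (15u - 9v) dv du.

Inner (v): 30u - 18.
Outer (u): 24.

Therefore ∬_D (3x - 3y) dx dy = 24.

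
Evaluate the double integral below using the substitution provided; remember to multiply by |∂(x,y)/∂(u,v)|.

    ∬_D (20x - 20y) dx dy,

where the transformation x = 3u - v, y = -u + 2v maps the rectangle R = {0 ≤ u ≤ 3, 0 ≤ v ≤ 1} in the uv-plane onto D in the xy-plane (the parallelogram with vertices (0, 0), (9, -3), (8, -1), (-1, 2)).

Compute the Jacobian determinant of (x, y) with respect to (u, v):

    ∂(x,y)/∂(u,v) = | 3  -1 | = (3)(2) - (-1)(-1) = 5.
                   | -1  2 |

Its absolute value is |J| = 5 (the area scaling factor).

Substituting x = 3u - v, y = -u + 2v into the integrand,

    20x - 20y → 80u - 60v,

so the integral becomes

    ∬_R (80u - 60v) · |J| du dv = ∫_0^3 ∫_0^1 (400u - 300v) dv du.

Inner (v): 400u - 150.
Outer (u): 1350.

Therefore ∬_D (20x - 20y) dx dy = 1350.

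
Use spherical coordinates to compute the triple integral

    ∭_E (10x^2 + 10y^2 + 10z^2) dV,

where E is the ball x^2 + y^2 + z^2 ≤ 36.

In spherical coordinates, x = ρ sin(φ) cos(θ), y = ρ sin(φ) sin(θ), z = ρ cos(φ), and dV = ρ^2 sin(φ) dρ dφ dθ.

The integrand becomes 10ρ^2, so

    ∭_E (10x^2 + 10y^2 + 10z^2) dV = ∫_{0}^{2π} ∫_{0}^{π} ∫_{0}^{6} (10ρ^2) · ρ^2 sin(φ) dρ dφ dθ.

Inner (ρ): 15552sin(φ).
Middle (φ): 31104.
Outer (θ): 62208π.

Therefore the triple integral equals 62208π.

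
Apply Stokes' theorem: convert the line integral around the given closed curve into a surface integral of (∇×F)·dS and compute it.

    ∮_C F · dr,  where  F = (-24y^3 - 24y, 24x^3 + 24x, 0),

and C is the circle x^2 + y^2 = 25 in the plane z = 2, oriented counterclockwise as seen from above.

Let S be the flat disk x^2 + y^2 ≤ 25 in the plane z = 2, with upward unit normal n̂ = ẑ. By Stokes' theorem,

    ∮_C F · dr = ∬_S (∇ × F) · n̂ dS = ∬_D (curl F)_z dA,

where D is the disk x^2 + y^2 ≤ 25.

Compute the curl of F = (-24y^3 - 24y, 24x^3 + 24x, 0):
    (∇ × F)_x = ∂F_z/∂y - ∂F_y/∂z = 0,
    (∇ × F)_y = ∂F_x/∂z - ∂F_z/∂x = 0,
    (∇ × F)_z = ∂F_y/∂x - ∂F_x/∂y = 72x^2 + 72y^2 + 48.

On z = 2, (curl F)_z = 72x^2 + 72y^2 + 48.

Convert to polar (x = r cos θ, y = r sin θ, dA = r dr dθ); the integrand becomes 72r^2 + 48, so

    ∬_D (curl F)_z dA = ∫_0^{2π} ∫_0^{5} (72r^2 + 48) · r dr dθ.

Inner (r from 0 to 5): 11850.
Outer (θ from 0 to 2π): 23700π.

Therefore ∮_C F · dr = 23700π.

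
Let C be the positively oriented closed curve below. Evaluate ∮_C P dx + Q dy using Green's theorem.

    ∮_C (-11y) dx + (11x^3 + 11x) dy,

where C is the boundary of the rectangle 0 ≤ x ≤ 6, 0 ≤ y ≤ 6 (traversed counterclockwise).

Green's theorem converts the closed line integral into a double integral over the enclosed region D:

    ∮_C P dx + Q dy = ∬_D (∂Q/∂x - ∂P/∂y) dA.

Here P = -11y, Q = 11x^3 + 11x, so

    ∂Q/∂x = 33x^2 + 11,    ∂P/∂y = -11,
    ∂Q/∂x - ∂P/∂y = 33x^2 + 22.

D is the region 0 ≤ x ≤ 6, 0 ≤ y ≤ 6. Evaluating the double integral:

    ∬_D (33x^2 + 22) dA = ∫_0^{6} ∫_0^{6} (33x^2 + 22) dy dx.

Inner (y from 0 to 6): 198x^2 + 132.
Outer (x from 0 to 6): 15048.

Therefore ∮_C P dx + Q dy = 15048.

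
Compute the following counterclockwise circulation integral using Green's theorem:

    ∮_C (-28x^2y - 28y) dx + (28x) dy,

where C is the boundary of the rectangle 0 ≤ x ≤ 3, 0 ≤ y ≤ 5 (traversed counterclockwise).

Green's theorem converts the closed line integral into a double integral over the enclosed region D:

    ∮_C P dx + Q dy = ∬_D (∂Q/∂x - ∂P/∂y) dA.

Here P = -28x^2y - 28y, Q = 28x, so

    ∂Q/∂x = 28,    ∂P/∂y = -28x^2 - 28,
    ∂Q/∂x - ∂P/∂y = 28x^2 + 56.

D is the region 0 ≤ x ≤ 3, 0 ≤ y ≤ 5. Evaluating the double integral:

    ∬_D (28x^2 + 56) dA = ∫_0^{3} ∫_0^{5} (28x^2 + 56) dy dx.

Inner (y from 0 to 5): 140x^2 + 280.
Outer (x from 0 to 3): 2100.

Therefore ∮_C P dx + Q dy = 2100.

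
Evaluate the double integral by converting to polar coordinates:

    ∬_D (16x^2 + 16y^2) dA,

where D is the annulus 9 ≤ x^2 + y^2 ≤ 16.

The region D is 3 ≤ r ≤ 4, 0 ≤ θ ≤ 2π in polar coordinates, where x = r cos(θ), y = r sin(θ), and dA = r dr dθ.

Under the substitution, the integrand becomes 16r^2, so

    ∬_D (16x^2 + 16y^2) dA = ∫_{0}^{2π} ∫_{3}^{4} (16r^2) · r dr dθ.

Inner integral (in r): ∫_{3}^{4} (16r^2) · r dr = 700.

Outer integral (in θ): ∫_{0}^{2π} (700) dθ = 1400π.

Therefore ∬_D (16x^2 + 16y^2) dA = 1400π.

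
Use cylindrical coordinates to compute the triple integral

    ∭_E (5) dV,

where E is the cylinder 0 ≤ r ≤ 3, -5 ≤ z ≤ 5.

In cylindrical coordinates, x = r cos(θ), y = r sin(θ), z = z, and dV = r dr dθ dz.

The integrand becomes 5, so

    ∭_E (5) dV = ∫_{0}^{2π} ∫_{0}^{3} ∫_{-5}^{5} (5) · r dz dr dθ.

Inner (z): 50r.
Middle (r from 0 to 3): 225.
Outer (θ): 450π.

Therefore the triple integral equals 450π.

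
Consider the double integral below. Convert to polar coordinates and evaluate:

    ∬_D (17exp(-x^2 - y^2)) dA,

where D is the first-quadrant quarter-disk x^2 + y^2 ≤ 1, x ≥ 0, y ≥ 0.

The region D is 0 ≤ r ≤ 1, 0 ≤ θ ≤ π/2 in polar coordinates, where x = r cos(θ), y = r sin(θ), and dA = r dr dθ.

Under the substitution, the integrand becomes 17exp(-r^2), so

    ∬_D (17exp(-x^2 - y^2)) dA = ∫_{0}^{π/2} ∫_{0}^{1} (17exp(-r^2)) · r dr dθ.

Inner integral (in r): ∫_{0}^{1} (17exp(-r^2)) · r dr = 17/2 - 17exp(-1)/2.

Outer integral (in θ): ∫_{0}^{π/2} (17/2 - 17exp(-1)/2) dθ = -17π (1 - e)exp(-1)/4.

Therefore ∬_D (17exp(-x^2 - y^2)) dA = -17π (1 - e)exp(-1)/4.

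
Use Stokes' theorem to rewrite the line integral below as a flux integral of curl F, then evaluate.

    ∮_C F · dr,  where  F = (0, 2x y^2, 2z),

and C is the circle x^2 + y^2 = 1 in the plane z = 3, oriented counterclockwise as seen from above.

Let S be the flat disk x^2 + y^2 ≤ 1 in the plane z = 3, with upward unit normal n̂ = ẑ. By Stokes' theorem,

    ∮_C F · dr = ∬_S (∇ × F) · n̂ dS = ∬_D (curl F)_z dA,

where D is the disk x^2 + y^2 ≤ 1.

Compute the curl of F = (0, 2x y^2, 2z):
    (∇ × F)_x = ∂F_z/∂y - ∂F_y/∂z = 0,
    (∇ × F)_y = ∂F_x/∂z - ∂F_z/∂x = 0,
    (∇ × F)_z = ∂F_y/∂x - ∂F_x/∂y = 2y^2.

On z = 3, (curl F)_z = 2y^2.

Convert to polar (x = r cos θ, y = r sin θ, dA = r dr dθ); the integrand becomes 2r^2sin(θ)^2, so

    ∬_D (curl F)_z dA = ∫_0^{2π} ∫_0^{1} (2r^2sin(θ)^2) · r dr dθ.

Inner (r from 0 to 1): sin(θ)^2/2.
Outer (θ from 0 to 2π): π/2.

Therefore ∮_C F · dr = π/2.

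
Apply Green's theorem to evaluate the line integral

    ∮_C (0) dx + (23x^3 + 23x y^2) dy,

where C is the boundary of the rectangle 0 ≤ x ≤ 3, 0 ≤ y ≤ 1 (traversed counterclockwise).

Green's theorem converts the closed line integral into a double integral over the enclosed region D:

    ∮_C P dx + Q dy = ∬_D (∂Q/∂x - ∂P/∂y) dA.

Here P = 0, Q = 23x^3 + 23x y^2, so

    ∂Q/∂x = 69x^2 + 23y^2,    ∂P/∂y = 0,
    ∂Q/∂x - ∂P/∂y = 69x^2 + 23y^2.

D is the region 0 ≤ x ≤ 3, 0 ≤ y ≤ 1. Evaluating the double integral:

    ∬_D (69x^2 + 23y^2) dA = ∫_0^{3} ∫_0^{1} (69x^2 + 23y^2) dy dx.

Inner (y from 0 to 1): 69x^2 + 23/3.
Outer (x from 0 to 3): 644.

Therefore ∮_C P dx + Q dy = 644.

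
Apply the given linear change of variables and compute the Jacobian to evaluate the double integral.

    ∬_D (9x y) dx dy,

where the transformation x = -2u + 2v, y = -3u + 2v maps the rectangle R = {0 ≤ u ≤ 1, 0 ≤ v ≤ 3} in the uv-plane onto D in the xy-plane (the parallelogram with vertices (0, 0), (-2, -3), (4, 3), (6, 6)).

Compute the Jacobian determinant of (x, y) with respect to (u, v):

    ∂(x,y)/∂(u,v) = | -2  2 | = (-2)(2) - (2)(-3) = 2.
                   | -3  2 |

Its absolute value is |J| = 2 (the area scaling factor).

Substituting x = -2u + 2v, y = -3u + 2v into the integrand,

    9x y → 54u^2 - 90u v + 36v^2,

so the integral becomes

    ∬_R (54u^2 - 90u v + 36v^2) · |J| du dv = ∫_0^1 ∫_0^3 (108u^2 - 180u v + 72v^2) dv du.

Inner (v): 324u^2 - 810u + 648.
Outer (u): 351.

Therefore ∬_D (9x y) dx dy = 351.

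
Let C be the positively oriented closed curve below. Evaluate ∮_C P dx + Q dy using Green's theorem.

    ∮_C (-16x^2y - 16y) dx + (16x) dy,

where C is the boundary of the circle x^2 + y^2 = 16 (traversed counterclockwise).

Green's theorem converts the closed line integral into a double integral over the enclosed region D:

    ∮_C P dx + Q dy = ∬_D (∂Q/∂x - ∂P/∂y) dA.

Here P = -16x^2y - 16y, Q = 16x, so

    ∂Q/∂x = 16,    ∂P/∂y = -16x^2 - 16,
    ∂Q/∂x - ∂P/∂y = 16x^2 + 32.

D is the region x^2 + y^2 ≤ 16. Evaluating the double integral:

In polar coordinates (x = r cos θ, y = r sin θ, dA = r dr dθ) the integrand becomes 16r^2cos(θ)^2 + 32, so

    ∬_D (16x^2 + 32) dA = ∫_0^{2π} ∫_0^{4} (16r^2cos(θ)^2 + 32) · r dr dθ.

Inner (r from 0 to 4): 1024cos(θ)^2 + 256.
Outer (θ from 0 to 2π): 1536π.

Therefore ∮_C P dx + Q dy = 1536π.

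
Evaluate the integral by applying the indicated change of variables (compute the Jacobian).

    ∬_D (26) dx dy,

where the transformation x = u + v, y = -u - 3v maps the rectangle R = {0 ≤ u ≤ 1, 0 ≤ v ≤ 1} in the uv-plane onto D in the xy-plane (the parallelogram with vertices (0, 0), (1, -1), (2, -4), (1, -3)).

Compute the Jacobian determinant of (x, y) with respect to (u, v):

    ∂(x,y)/∂(u,v) = | 1  1 | = (1)(-3) - (1)(-1) = -2.
                   | -1  -3 |

Its absolute value is |J| = 2 (the area scaling factor).

Substituting x = u + v, y = -u - 3v into the integrand,

    26 → 26,

so the integral becomes

    ∬_R (26) · |J| du dv = ∫_0^1 ∫_0^1 (52) dv du.

Inner (v): 52.
Outer (u): 52.

Therefore ∬_D (26) dx dy = 52.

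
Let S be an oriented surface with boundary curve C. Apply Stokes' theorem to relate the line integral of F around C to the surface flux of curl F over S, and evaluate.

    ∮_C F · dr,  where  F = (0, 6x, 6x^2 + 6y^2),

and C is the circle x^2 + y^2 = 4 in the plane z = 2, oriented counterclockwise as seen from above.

Let S be the flat disk x^2 + y^2 ≤ 4 in the plane z = 2, with upward unit normal n̂ = ẑ. By Stokes' theorem,

    ∮_C F · dr = ∬_S (∇ × F) · n̂ dS = ∬_D (curl F)_z dA,

where D is the disk x^2 + y^2 ≤ 4.

Compute the curl of F = (0, 6x, 6x^2 + 6y^2):
    (∇ × F)_x = ∂F_z/∂y - ∂F_y/∂z = 12y,
    (∇ × F)_y = ∂F_x/∂z - ∂F_z/∂x = -12x,
    (∇ × F)_z = ∂F_y/∂x - ∂F_x/∂y = 6.

On z = 2, (curl F)_z = 6.

Convert to polar (x = r cos θ, y = r sin θ, dA = r dr dθ); the integrand becomes 6, so

    ∬_D (curl F)_z dA = ∫_0^{2π} ∫_0^{2} (6) · r dr dθ.

Inner (r from 0 to 2): 12.
Outer (θ from 0 to 2π): 24π.

Therefore ∮_C F · dr = 24π.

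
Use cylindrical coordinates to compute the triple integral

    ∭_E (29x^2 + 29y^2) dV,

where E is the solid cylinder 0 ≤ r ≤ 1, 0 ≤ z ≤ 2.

In cylindrical coordinates, x = r cos(θ), y = r sin(θ), z = z, and dV = r dr dθ dz.

The integrand becomes 29r^2, so

    ∭_E (29x^2 + 29y^2) dV = ∫_{0}^{2π} ∫_{0}^{1} ∫_{0}^{2} (29r^2) · r dz dr dθ.

Inner (z): 58r^3.
Middle (r from 0 to 1): 29/2.
Outer (θ): 29π.

Therefore the triple integral equals 29π.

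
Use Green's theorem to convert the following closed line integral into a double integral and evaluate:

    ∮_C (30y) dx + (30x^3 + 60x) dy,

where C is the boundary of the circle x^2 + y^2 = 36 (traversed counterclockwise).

Green's theorem converts the closed line integral into a double integral over the enclosed region D:

    ∮_C P dx + Q dy = ∬_D (∂Q/∂x - ∂P/∂y) dA.

Here P = 30y, Q = 30x^3 + 60x, so

    ∂Q/∂x = 90x^2 + 60,    ∂P/∂y = 30,
    ∂Q/∂x - ∂P/∂y = 90x^2 + 30.

D is the region x^2 + y^2 ≤ 36. Evaluating the double integral:

In polar coordinates (x = r cos θ, y = r sin θ, dA = r dr dθ) the integrand becomes 90r^2cos(θ)^2 + 30, so

    ∬_D (90x^2 + 30) dA = ∫_0^{2π} ∫_0^{6} (90r^2cos(θ)^2 + 30) · r dr dθ.

Inner (r from 0 to 6): 29160cos(θ)^2 + 540.
Outer (θ from 0 to 2π): 30240π.

Therefore ∮_C P dx + Q dy = 30240π.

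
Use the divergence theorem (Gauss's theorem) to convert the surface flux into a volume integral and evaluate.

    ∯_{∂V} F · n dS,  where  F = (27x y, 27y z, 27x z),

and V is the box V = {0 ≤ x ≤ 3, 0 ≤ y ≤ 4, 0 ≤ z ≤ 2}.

By the divergence theorem,

    ∯_{∂V} F · n dS = ∭_V (∇ · F) dV.

Compute the divergence:
    ∇ · F = ∂F_x/∂x + ∂F_y/∂y + ∂F_z/∂z = 27y + 27z + 27x = 27x + 27y + 27z.

V is a rectangular box, so dV = dx dy dz with 0 ≤ x ≤ 3, 0 ≤ y ≤ 4, 0 ≤ z ≤ 2.

Integrate (27x + 27y + 27z) over V as an iterated integral:

    ∭_V (∇·F) dV = ∫_0^{3} ∫_0^{4} ∫_0^{2} (27x + 27y + 27z) dz dy dx.

Inner (z from 0 to 2): 54x + 54y + 54.
Middle (y from 0 to 4): 216x + 648.
Outer (x from 0 to 3): 2916.

Therefore ∯_{∂V} F · n dS = 2916.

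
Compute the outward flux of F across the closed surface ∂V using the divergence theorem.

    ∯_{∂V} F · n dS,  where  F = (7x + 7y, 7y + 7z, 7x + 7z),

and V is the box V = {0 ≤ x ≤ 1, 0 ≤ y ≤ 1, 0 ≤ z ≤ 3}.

By the divergence theorem,

    ∯_{∂V} F · n dS = ∭_V (∇ · F) dV.

Compute the divergence:
    ∇ · F = ∂F_x/∂x + ∂F_y/∂y + ∂F_z/∂z = 7 + 7 + 7 = 21.

V is a rectangular box, so dV = dx dy dz with 0 ≤ x ≤ 1, 0 ≤ y ≤ 1, 0 ≤ z ≤ 3.

Integrate (21) over V as an iterated integral:

    ∭_V (∇·F) dV = ∫_0^{1} ∫_0^{1} ∫_0^{3} (21) dz dy dx.

Inner (z from 0 to 3): 63.
Middle (y from 0 to 1): 63.
Outer (x from 0 to 1): 63.

Therefore ∯_{∂V} F · n dS = 63.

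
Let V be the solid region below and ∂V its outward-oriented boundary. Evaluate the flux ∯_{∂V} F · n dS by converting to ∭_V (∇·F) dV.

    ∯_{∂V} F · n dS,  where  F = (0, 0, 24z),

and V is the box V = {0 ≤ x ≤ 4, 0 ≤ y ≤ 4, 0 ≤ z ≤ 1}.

By the divergence theorem,

    ∯_{∂V} F · n dS = ∭_V (∇ · F) dV.

Compute the divergence:
    ∇ · F = ∂F_x/∂x + ∂F_y/∂y + ∂F_z/∂z = 0 + 0 + 24 = 24.

V is a rectangular box, so dV = dx dy dz with 0 ≤ x ≤ 4, 0 ≤ y ≤ 4, 0 ≤ z ≤ 1.

Integrate (24) over V as an iterated integral:

    ∭_V (∇·F) dV = ∫_0^{4} ∫_0^{4} ∫_0^{1} (24) dz dy dx.

Inner (z from 0 to 1): 24.
Middle (y from 0 to 4): 96.
Outer (x from 0 to 4): 384.

Therefore ∯_{∂V} F · n dS = 384.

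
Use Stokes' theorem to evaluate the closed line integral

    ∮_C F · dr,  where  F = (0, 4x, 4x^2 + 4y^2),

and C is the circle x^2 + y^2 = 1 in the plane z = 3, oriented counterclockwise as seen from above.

Let S be the flat disk x^2 + y^2 ≤ 1 in the plane z = 3, with upward unit normal n̂ = ẑ. By Stokes' theorem,

    ∮_C F · dr = ∬_S (∇ × F) · n̂ dS = ∬_D (curl F)_z dA,

where D is the disk x^2 + y^2 ≤ 1.

Compute the curl of F = (0, 4x, 4x^2 + 4y^2):
    (∇ × F)_x = ∂F_z/∂y - ∂F_y/∂z = 8y,
    (∇ × F)_y = ∂F_x/∂z - ∂F_z/∂x = -8x,
    (∇ × F)_z = ∂F_y/∂x - ∂F_x/∂y = 4.

On z = 3, (curl F)_z = 4.

Convert to polar (x = r cos θ, y = r sin θ, dA = r dr dθ); the integrand becomes 4, so

    ∬_D (curl F)_z dA = ∫_0^{2π} ∫_0^{1} (4) · r dr dθ.

Inner (r from 0 to 1): 2.
Outer (θ from 0 to 2π): 4π.

Therefore ∮_C F · dr = 4π.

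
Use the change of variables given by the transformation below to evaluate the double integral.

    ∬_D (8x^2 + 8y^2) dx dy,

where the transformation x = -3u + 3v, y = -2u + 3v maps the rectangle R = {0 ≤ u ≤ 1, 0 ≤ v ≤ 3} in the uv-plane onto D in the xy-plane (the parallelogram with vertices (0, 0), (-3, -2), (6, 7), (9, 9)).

Compute the Jacobian determinant of (x, y) with respect to (u, v):

    ∂(x,y)/∂(u,v) = | -3  3 | = (-3)(3) - (3)(-2) = -3.
                   | -2  3 |

Its absolute value is |J| = 3 (the area scaling factor).

Substituting x = -3u + 3v, y = -2u + 3v into the integrand,

    8x^2 + 8y^2 → 104u^2 - 240u v + 144v^2,

so the integral becomes

    ∬_R (104u^2 - 240u v + 144v^2) · |J| du dv = ∫_0^1 ∫_0^3 (312u^2 - 720u v + 432v^2) dv du.

Inner (v): 936u^2 - 3240u + 3888.
Outer (u): 2580.

Therefore ∬_D (8x^2 + 8y^2) dx dy = 2580.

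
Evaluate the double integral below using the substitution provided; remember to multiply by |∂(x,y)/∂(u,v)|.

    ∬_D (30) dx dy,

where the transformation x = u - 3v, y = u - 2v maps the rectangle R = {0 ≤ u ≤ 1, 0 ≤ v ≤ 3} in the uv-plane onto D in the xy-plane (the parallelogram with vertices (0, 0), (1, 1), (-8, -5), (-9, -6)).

Compute the Jacobian determinant of (x, y) with respect to (u, v):

    ∂(x,y)/∂(u,v) = | 1  -3 | = (1)(-2) - (-3)(1) = 1.
                   | 1  -2 |

Its absolute value is |J| = 1 (the area scaling factor).

Substituting x = u - 3v, y = u - 2v into the integrand,

    30 → 30,

so the integral becomes

    ∬_R (30) · |J| du dv = ∫_0^1 ∫_0^3 (30) dv du.

Inner (v): 90.
Outer (u): 90.

Therefore ∬_D (30) dx dy = 90.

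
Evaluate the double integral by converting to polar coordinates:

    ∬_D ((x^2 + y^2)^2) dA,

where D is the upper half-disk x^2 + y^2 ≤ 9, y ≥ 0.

The region D is 0 ≤ r ≤ 3, 0 ≤ θ ≤ π in polar coordinates, where x = r cos(θ), y = r sin(θ), and dA = r dr dθ.

Under the substitution, the integrand becomes r^4, so

    ∬_D ((x^2 + y^2)^2) dA = ∫_{0}^{π} ∫_{0}^{3} (r^4) · r dr dθ.

Inner integral (in r): ∫_{0}^{3} (r^4) · r dr = 243/2.

Outer integral (in θ): ∫_{0}^{π} (243/2) dθ = 243π/2.

Therefore ∬_D ((x^2 + y^2)^2) dA = 243π/2.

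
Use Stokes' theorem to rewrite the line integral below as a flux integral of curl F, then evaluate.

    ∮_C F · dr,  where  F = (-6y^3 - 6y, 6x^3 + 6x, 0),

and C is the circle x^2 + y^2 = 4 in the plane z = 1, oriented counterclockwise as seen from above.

Let S be the flat disk x^2 + y^2 ≤ 4 in the plane z = 1, with upward unit normal n̂ = ẑ. By Stokes' theorem,

    ∮_C F · dr = ∬_S (∇ × F) · n̂ dS = ∬_D (curl F)_z dA,

where D is the disk x^2 + y^2 ≤ 4.

Compute the curl of F = (-6y^3 - 6y, 6x^3 + 6x, 0):
    (∇ × F)_x = ∂F_z/∂y - ∂F_y/∂z = 0,
    (∇ × F)_y = ∂F_x/∂z - ∂F_z/∂x = 0,
    (∇ × F)_z = ∂F_y/∂x - ∂F_x/∂y = 18x^2 + 18y^2 + 12.

On z = 1, (curl F)_z = 18x^2 + 18y^2 + 12.

Convert to polar (x = r cos θ, y = r sin θ, dA = r dr dθ); the integrand becomes 18r^2 + 12, so

    ∬_D (curl F)_z dA = ∫_0^{2π} ∫_0^{2} (18r^2 + 12) · r dr dθ.

Inner (r from 0 to 2): 96.
Outer (θ from 0 to 2π): 192π.

Therefore ∮_C F · dr = 192π.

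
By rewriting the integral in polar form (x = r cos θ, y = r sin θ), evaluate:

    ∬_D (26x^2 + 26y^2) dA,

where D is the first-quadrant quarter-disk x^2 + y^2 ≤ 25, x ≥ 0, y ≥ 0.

The region D is 0 ≤ r ≤ 5, 0 ≤ θ ≤ π/2 in polar coordinates, where x = r cos(θ), y = r sin(θ), and dA = r dr dθ.

Under the substitution, the integrand becomes 26r^2, so

    ∬_D (26x^2 + 26y^2) dA = ∫_{0}^{π/2} ∫_{0}^{5} (26r^2) · r dr dθ.

Inner integral (in r): ∫_{0}^{5} (26r^2) · r dr = 8125/2.

Outer integral (in θ): ∫_{0}^{π/2} (8125/2) dθ = 8125π/4.

Therefore ∬_D (26x^2 + 26y^2) dA = 8125π/4.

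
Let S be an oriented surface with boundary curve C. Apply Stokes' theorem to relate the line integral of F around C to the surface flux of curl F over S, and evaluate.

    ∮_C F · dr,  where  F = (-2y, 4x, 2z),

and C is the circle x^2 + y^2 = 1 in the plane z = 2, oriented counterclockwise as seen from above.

Let S be the flat disk x^2 + y^2 ≤ 1 in the plane z = 2, with upward unit normal n̂ = ẑ. By Stokes' theorem,

    ∮_C F · dr = ∬_S (∇ × F) · n̂ dS = ∬_D (curl F)_z dA,

where D is the disk x^2 + y^2 ≤ 1.

Compute the curl of F = (-2y, 4x, 2z):
    (∇ × F)_x = ∂F_z/∂y - ∂F_y/∂z = 0,
    (∇ × F)_y = ∂F_x/∂z - ∂F_z/∂x = 0,
    (∇ × F)_z = ∂F_y/∂x - ∂F_x/∂y = 6.

On z = 2, (curl F)_z = 6.

Convert to polar (x = r cos θ, y = r sin θ, dA = r dr dθ); the integrand becomes 6, so

    ∬_D (curl F)_z dA = ∫_0^{2π} ∫_0^{1} (6) · r dr dθ.

Inner (r from 0 to 1): 3.
Outer (θ from 0 to 2π): 6π.

Therefore ∮_C F · dr = 6π.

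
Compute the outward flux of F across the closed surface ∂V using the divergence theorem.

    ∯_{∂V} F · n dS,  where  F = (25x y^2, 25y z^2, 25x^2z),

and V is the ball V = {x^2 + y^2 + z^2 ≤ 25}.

By the divergence theorem,

    ∯_{∂V} F · n dS = ∭_V (∇ · F) dV.

Compute the divergence:
    ∇ · F = ∂F_x/∂x + ∂F_y/∂y + ∂F_z/∂z = 25y^2 + 25z^2 + 25x^2 = 25x^2 + 25y^2 + 25z^2.

In spherical coordinates, x = ρ sin(φ) cos(θ), y = ρ sin(φ) sin(θ), z = ρ cos(φ), dV = ρ^2 sin(φ) dρ dφ dθ, with 0 ≤ ρ ≤ 5, 0 ≤ φ ≤ π, 0 ≤ θ ≤ 2π.

The integrand, after substitution and multiplying by the volume element, becomes (25ρ^2) · ρ^2 sin(φ), so

    ∭_V (∇·F) dV = ∫_0^{2π} ∫_0^{π} ∫_0^{5} (25ρ^2) · ρ^2 sin(φ) dρ dφ dθ.

Inner (ρ from 0 to 5): 15625sin(φ).
Middle (φ from 0 to π): 31250.
Outer (θ from 0 to 2π): 62500π.

Therefore ∯_{∂V} F · n dS = 62500π.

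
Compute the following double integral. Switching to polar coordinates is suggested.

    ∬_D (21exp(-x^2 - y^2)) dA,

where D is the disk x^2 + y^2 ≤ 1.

The region D is 0 ≤ r ≤ 1, 0 ≤ θ ≤ 2π in polar coordinates, where x = r cos(θ), y = r sin(θ), and dA = r dr dθ.

Under the substitution, the integrand becomes 21exp(-r^2), so

    ∬_D (21exp(-x^2 - y^2)) dA = ∫_{0}^{2π} ∫_{0}^{1} (21exp(-r^2)) · r dr dθ.

Inner integral (in r): ∫_{0}^{1} (21exp(-r^2)) · r dr = 21/2 - 21exp(-1)/2.

Outer integral (in θ): ∫_{0}^{2π} (21/2 - 21exp(-1)/2) dθ = -21π exp(-1) + 21π.

Therefore ∬_D (21exp(-x^2 - y^2)) dA = -21π exp(-1) + 21π.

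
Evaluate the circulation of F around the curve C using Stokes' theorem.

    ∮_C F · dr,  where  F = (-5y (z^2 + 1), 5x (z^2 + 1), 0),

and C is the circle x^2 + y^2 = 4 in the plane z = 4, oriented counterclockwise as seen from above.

Let S be the flat disk x^2 + y^2 ≤ 4 in the plane z = 4, with upward unit normal n̂ = ẑ. By Stokes' theorem,

    ∮_C F · dr = ∬_S (∇ × F) · n̂ dS = ∬_D (curl F)_z dA,

where D is the disk x^2 + y^2 ≤ 4.

Compute the curl of F = (-5y (z^2 + 1), 5x (z^2 + 1), 0):
    (∇ × F)_x = ∂F_z/∂y - ∂F_y/∂z = -10x z,
    (∇ × F)_y = ∂F_x/∂z - ∂F_z/∂x = -10y z,
    (∇ × F)_z = ∂F_y/∂x - ∂F_x/∂y = 10z^2 + 10.

On z = 4, (curl F)_z = 170.

Convert to polar (x = r cos θ, y = r sin θ, dA = r dr dθ); the integrand becomes 170, so

    ∬_D (curl F)_z dA = ∫_0^{2π} ∫_0^{2} (170) · r dr dθ.

Inner (r from 0 to 2): 340.
Outer (θ from 0 to 2π): 680π.

Therefore ∮_C F · dr = 680π.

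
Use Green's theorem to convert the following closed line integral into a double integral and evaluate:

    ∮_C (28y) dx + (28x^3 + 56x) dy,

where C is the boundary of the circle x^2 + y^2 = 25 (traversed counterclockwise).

Green's theorem converts the closed line integral into a double integral over the enclosed region D:

    ∮_C P dx + Q dy = ∬_D (∂Q/∂x - ∂P/∂y) dA.

Here P = 28y, Q = 28x^3 + 56x, so

    ∂Q/∂x = 84x^2 + 56,    ∂P/∂y = 28,
    ∂Q/∂x - ∂P/∂y = 84x^2 + 28.

D is the region x^2 + y^2 ≤ 25. Evaluating the double integral:

In polar coordinates (x = r cos θ, y = r sin θ, dA = r dr dθ) the integrand becomes 84r^2cos(θ)^2 + 28, so

    ∬_D (84x^2 + 28) dA = ∫_0^{2π} ∫_0^{5} (84r^2cos(θ)^2 + 28) · r dr dθ.

Inner (r from 0 to 5): 13125cos(θ)^2 + 350.
Outer (θ from 0 to 2π): 13825π.

Therefore ∮_C P dx + Q dy = 13825π.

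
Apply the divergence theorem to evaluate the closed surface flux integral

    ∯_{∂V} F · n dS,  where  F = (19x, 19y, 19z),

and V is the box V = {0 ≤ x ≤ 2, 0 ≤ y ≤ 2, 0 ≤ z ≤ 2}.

By the divergence theorem,

    ∯_{∂V} F · n dS = ∭_V (∇ · F) dV.

Compute the divergence:
    ∇ · F = ∂F_x/∂x + ∂F_y/∂y + ∂F_z/∂z = 19 + 19 + 19 = 57.

V is a rectangular box, so dV = dx dy dz with 0 ≤ x ≤ 2, 0 ≤ y ≤ 2, 0 ≤ z ≤ 2.

Integrate (57) over V as an iterated integral:

    ∭_V (∇·F) dV = ∫_0^{2} ∫_0^{2} ∫_0^{2} (57) dz dy dx.

Inner (z from 0 to 2): 114.
Middle (y from 0 to 2): 228.
Outer (x from 0 to 2): 456.

Therefore ∯_{∂V} F · n dS = 456.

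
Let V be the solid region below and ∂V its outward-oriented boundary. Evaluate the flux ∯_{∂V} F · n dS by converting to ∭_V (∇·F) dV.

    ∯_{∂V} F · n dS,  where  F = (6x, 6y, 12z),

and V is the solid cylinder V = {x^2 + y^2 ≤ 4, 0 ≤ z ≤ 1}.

By the divergence theorem,

    ∯_{∂V} F · n dS = ∭_V (∇ · F) dV.

Compute the divergence:
    ∇ · F = ∂F_x/∂x + ∂F_y/∂y + ∂F_z/∂z = 6 + 6 + 12 = 24.

In cylindrical coordinates, x = r cos(θ), y = r sin(θ), z = z, dV = r dr dθ dz, with 0 ≤ r ≤ 2, 0 ≤ θ ≤ 2π, 0 ≤ z ≤ 1.

The integrand, after substitution and multiplying by the volume element, becomes (24) · r, so

    ∭_V (∇·F) dV = ∫_0^{2π} ∫_0^{2} ∫_0^{1} (24) · r dz dr dθ.

Inner (z from 0 to 1): 24r.
Middle (r from 0 to 2): 48.
Outer (θ from 0 to 2π): 96π.

Therefore ∯_{∂V} F · n dS = 96π.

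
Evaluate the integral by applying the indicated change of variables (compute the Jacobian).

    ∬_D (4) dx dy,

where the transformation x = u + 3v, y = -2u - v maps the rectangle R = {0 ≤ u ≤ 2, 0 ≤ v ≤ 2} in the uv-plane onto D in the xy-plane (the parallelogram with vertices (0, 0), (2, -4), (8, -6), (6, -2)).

Compute the Jacobian determinant of (x, y) with respect to (u, v):

    ∂(x,y)/∂(u,v) = | 1  3 | = (1)(-1) - (3)(-2) = 5.
                   | -2  -1 |

Its absolute value is |J| = 5 (the area scaling factor).

Substituting x = u + 3v, y = -2u - v into the integrand,

    4 → 4,

so the integral becomes

    ∬_R (4) · |J| du dv = ∫_0^2 ∫_0^2 (20) dv du.

Inner (v): 40.
Outer (u): 80.

Therefore ∬_D (4) dx dy = 80.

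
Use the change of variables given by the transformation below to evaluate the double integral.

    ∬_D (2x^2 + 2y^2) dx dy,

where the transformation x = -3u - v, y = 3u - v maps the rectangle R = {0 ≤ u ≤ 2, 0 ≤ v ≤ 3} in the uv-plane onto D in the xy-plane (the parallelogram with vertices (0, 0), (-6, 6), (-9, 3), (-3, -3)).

Compute the Jacobian determinant of (x, y) with respect to (u, v):

    ∂(x,y)/∂(u,v) = | -3  -1 | = (-3)(-1) - (-1)(3) = 6.
                   | 3  -1 |

Its absolute value is |J| = 6 (the area scaling factor).

Substituting x = -3u - v, y = 3u - v into the integrand,

    2x^2 + 2y^2 → 36u^2 + 4v^2,

so the integral becomes

    ∬_R (36u^2 + 4v^2) · |J| du dv = ∫_0^2 ∫_0^3 (216u^2 + 24v^2) dv du.

Inner (v): 648u^2 + 216.
Outer (u): 2160.

Therefore ∬_D (2x^2 + 2y^2) dx dy = 2160.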